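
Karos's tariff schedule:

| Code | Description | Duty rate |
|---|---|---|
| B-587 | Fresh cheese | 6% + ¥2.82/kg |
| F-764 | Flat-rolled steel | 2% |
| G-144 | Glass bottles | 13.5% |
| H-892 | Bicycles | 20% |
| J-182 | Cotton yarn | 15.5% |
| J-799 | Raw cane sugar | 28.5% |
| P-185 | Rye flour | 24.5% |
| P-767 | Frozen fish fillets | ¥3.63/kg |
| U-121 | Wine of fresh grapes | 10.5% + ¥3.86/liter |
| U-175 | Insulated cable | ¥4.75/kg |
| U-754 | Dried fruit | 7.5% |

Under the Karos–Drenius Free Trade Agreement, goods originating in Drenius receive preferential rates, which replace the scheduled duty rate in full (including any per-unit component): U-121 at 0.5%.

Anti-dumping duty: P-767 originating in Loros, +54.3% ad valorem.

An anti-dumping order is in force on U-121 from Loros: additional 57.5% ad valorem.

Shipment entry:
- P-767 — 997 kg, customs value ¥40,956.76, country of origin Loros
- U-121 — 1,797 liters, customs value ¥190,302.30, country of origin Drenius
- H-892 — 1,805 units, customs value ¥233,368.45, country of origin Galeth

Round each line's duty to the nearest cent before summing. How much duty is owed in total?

¥73,483.83

Line 1 (P-767, Loros, 997 kg, ¥40,956.76):
Base rate for P-767 is ¥3.63/kg.
Additional duty on P-767 from Loros: +54.3% ad valorem. Applied ad valorem rate = 54.3%.
Duty = ¥40,956.76 × 54.3% + 997 × ¥3.63 = ¥25,858.63.
Line 2 (U-121, Drenius, 1,797 liters, ¥190,302.30):
Base rate for U-121 is 10.5% + ¥3.86/liter.
Origin Drenius qualifies under the Karos–Drenius agreement and U-121 is covered: preferential rate 0.5% applies instead.
The additional-duty order on U-121 targets Loros, not Drenius; it does not apply.
Duty = ¥190,302.30 × 0.5% = ¥951.51.
Line 3 (H-892, Galeth, 1,805 units, ¥233,368.45):
Base rate for H-892 is 20%.
Duty = ¥233,368.45 × 20% = ¥46,673.69.
Total = ¥25,858.63 + ¥951.51 + ¥46,673.69 = ¥73,483.83.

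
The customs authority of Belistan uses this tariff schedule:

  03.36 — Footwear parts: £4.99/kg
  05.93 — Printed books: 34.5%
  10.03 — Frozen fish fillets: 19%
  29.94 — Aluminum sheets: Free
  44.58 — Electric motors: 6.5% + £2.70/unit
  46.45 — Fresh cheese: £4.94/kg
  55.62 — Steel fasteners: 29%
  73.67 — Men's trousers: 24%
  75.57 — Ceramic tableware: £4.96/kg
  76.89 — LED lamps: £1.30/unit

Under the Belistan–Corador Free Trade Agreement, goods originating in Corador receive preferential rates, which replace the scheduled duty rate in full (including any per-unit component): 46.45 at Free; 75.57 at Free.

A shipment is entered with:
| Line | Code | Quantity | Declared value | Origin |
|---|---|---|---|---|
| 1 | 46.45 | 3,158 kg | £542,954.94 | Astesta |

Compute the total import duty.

Line 1 (46.45, Astesta, 3,158 kg, £542,954.94):
Base rate for 46.45 is £4.94/kg.
46.45 has an FTA preferential rate, but origin Astesta is not Corador; base rate stands.
Duty = 3,158 × £4.94 = £15,600.52.

£15,600.52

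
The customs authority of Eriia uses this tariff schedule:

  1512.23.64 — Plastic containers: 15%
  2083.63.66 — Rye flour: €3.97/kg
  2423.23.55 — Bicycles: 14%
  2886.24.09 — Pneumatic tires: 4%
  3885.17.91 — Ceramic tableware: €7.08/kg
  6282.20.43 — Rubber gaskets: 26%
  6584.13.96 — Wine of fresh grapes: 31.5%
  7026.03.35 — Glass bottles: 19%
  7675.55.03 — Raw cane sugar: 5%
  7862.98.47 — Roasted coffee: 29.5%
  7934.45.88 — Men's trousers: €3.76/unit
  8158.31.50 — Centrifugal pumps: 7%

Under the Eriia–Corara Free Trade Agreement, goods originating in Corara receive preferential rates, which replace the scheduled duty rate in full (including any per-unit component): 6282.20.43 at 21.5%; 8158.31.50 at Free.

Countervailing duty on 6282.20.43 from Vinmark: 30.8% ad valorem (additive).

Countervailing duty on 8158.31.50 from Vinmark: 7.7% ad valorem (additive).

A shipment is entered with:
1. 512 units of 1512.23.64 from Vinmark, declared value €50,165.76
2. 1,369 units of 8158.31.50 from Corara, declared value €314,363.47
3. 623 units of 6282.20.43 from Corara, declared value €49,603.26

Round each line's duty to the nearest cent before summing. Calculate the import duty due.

€18,189.56

Line 1 (1512.23.64, Vinmark, 512 units, €50,165.76):
Base rate for 1512.23.64 is 15%.
Duty = €50,165.76 × 15% = €7,524.86.
Line 2 (8158.31.50, Corara, 1,369 units, €314,363.47):
Base rate for 8158.31.50 is 7%.
Origin Corara qualifies under the Eriia–Corara agreement and 8158.31.50 is covered: preferential rate Free applies instead.
The additional-duty order on 8158.31.50 targets Vinmark, not Corara; it does not apply.
Duty = €314,363.47 × 0% = €0.00.
Line 3 (6282.20.43, Corara, 623 units, €49,603.26):
Base rate for 6282.20.43 is 26%.
Origin Corara qualifies under the Eriia–Corara agreement and 6282.20.43 is covered: preferential rate 21.5% applies instead.
The additional-duty order on 6282.20.43 targets Vinmark, not Corara; it does not apply.
Duty = €49,603.26 × 21.5% = €10,664.70.
Total = €7,524.86 + €0.00 + €10,664.70 = €18,189.56.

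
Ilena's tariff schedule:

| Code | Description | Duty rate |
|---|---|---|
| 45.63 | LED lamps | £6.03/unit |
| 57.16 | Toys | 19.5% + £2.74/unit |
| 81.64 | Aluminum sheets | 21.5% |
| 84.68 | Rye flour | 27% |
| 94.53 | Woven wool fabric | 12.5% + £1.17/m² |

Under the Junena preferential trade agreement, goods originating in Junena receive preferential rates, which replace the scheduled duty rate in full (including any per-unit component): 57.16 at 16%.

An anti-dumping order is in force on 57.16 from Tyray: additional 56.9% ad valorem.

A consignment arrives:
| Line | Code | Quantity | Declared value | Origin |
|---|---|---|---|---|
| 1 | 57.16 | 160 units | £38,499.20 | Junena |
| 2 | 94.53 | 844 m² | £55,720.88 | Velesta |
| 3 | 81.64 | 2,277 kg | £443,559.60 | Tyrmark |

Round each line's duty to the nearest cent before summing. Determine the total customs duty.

£109,477.77

Line 1 (57.16, Junena, 160 units, £38,499.20):
Base rate for 57.16 is 19.5% + £2.74/unit.
Origin Junena qualifies under the Ilena–Junena agreement and 57.16 is covered: preferential rate 16% applies instead.
The additional-duty order on 57.16 targets Tyray, not Junena; it does not apply.
Duty = £38,499.20 × 16% = £6,159.87.
Line 2 (94.53, Velesta, 844 m², £55,720.88):
Base rate for 94.53 is 12.5% + £1.17/m².
Duty = £55,720.88 × 12.5% + 844 × £1.17 = £7,952.59.
Line 3 (81.64, Tyrmark, 2,277 kg, £443,559.60):
Base rate for 81.64 is 21.5%.
Duty = £443,559.60 × 21.5% = £95,365.31.
Total = £6,159.87 + £7,952.59 + £95,365.31 = £109,477.77.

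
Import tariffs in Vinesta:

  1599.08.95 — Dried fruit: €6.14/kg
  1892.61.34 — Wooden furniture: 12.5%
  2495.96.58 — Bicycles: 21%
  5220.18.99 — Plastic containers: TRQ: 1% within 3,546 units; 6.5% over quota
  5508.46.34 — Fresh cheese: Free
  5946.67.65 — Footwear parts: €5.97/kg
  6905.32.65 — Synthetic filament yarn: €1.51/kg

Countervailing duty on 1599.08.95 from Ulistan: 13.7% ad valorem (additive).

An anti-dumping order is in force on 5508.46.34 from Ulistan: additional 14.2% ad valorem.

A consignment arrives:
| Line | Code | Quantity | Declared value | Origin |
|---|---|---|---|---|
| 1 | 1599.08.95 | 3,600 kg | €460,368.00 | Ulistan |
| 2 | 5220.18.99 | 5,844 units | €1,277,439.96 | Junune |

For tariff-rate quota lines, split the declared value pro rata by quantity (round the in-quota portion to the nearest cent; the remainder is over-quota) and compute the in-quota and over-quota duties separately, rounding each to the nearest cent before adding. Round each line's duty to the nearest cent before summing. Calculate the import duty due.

€125,576.41

Line 1 (1599.08.95, Ulistan, 3,600 kg, €460,368.00):
Base rate for 1599.08.95 is €6.14/kg.
Additional duty on 1599.08.95 from Ulistan: +13.7% ad valorem. Applied ad valorem rate = 13.7%.
Duty = €460,368.00 × 13.7% + 3,600 × €6.14 = €85,174.42.
Line 2 (5220.18.99, Junune, 5,844 units, €1,277,439.96):
Code 5220.18.99 is under a tariff-rate quota (threshold 3,546 units). In-quota: 3,546 units at 1%; over-quota: 2,298 units at 6.5%.
Pro-rata value split: in-quota = €1,277,439.96 × 3,546/5,844 = €775,120.14; over-quota = €1,277,439.96 − €775,120.14 = €502,319.82.
In-quota duty = €775,120.14 × 1% = €7,751.20. Over-quota duty = €502,319.82 × 6.5% = €32,650.79.
Line duty = €7,751.20 + €32,650.79 = €40,401.99.
Total = €85,174.42 + €40,401.99 = €125,576.41.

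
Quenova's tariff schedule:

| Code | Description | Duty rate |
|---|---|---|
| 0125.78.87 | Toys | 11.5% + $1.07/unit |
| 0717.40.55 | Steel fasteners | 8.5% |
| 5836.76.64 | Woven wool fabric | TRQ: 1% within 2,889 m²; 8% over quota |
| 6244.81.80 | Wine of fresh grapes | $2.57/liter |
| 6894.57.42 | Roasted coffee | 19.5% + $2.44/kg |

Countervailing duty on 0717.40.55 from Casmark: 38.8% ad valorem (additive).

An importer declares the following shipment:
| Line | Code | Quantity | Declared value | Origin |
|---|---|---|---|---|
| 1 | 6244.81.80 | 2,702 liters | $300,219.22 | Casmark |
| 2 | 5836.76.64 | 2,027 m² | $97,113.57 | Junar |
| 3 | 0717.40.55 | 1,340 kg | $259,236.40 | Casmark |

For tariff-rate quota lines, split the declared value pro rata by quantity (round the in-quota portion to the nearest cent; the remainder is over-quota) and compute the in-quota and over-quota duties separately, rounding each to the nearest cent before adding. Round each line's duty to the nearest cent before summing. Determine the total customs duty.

$130,534.10

Line 1 (6244.81.80, Casmark, 2,702 liters, $300,219.22):
Base rate for 6244.81.80 is $2.57/liter.
Duty = 2,702 × $2.57 = $6,944.14.
Line 2 (5836.76.64, Junar, 2,027 m², $97,113.57):
Code 5836.76.64 is under a tariff-rate quota (threshold 2,889 m²). Quantity 2,027 m² is within the quota, so the in-quota rate 1% applies to the full value.
Duty = $97,113.57 × 1% = $971.14.
Line 3 (0717.40.55, Casmark, 1,340 kg, $259,236.40):
Base rate for 0717.40.55 is 8.5%.
Additional duty on 0717.40.55 from Casmark: +38.8%. Applied ad valorem rate: 8.5% + 38.8% = 47.3%.
Duty = $259,236.40 × 47.3% = $122,618.82.
Total = $6,944.14 + $971.14 + $122,618.82 = $130,534.10.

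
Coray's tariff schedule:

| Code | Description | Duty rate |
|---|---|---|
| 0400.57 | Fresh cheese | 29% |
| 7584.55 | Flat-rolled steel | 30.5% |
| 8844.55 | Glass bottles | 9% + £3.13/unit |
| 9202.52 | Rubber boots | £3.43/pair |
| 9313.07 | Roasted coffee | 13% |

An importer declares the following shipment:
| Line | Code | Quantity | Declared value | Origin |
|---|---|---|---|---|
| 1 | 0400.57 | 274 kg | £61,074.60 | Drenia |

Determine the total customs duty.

Line 1 (0400.57, Drenia, 274 kg, £61,074.60):
Base rate for 0400.57 is 29%.
Duty = £61,074.60 × 29% = £17,711.63.

£17,711.63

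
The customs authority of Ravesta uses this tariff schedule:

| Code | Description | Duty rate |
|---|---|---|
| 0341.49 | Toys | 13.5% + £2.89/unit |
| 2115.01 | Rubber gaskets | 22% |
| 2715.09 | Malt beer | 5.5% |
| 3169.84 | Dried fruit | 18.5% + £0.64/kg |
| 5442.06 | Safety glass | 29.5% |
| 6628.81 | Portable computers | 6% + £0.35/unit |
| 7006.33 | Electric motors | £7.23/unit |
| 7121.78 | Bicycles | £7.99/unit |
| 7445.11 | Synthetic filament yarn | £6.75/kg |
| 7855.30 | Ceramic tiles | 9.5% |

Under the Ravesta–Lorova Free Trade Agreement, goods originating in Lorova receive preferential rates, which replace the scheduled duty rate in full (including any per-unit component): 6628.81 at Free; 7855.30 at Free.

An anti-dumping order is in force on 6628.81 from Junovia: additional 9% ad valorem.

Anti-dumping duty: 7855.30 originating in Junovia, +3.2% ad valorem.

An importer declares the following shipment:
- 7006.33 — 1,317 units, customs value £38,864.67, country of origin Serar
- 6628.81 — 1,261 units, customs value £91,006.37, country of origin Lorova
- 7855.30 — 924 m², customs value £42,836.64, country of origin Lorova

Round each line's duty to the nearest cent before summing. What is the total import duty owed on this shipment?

£9,521.91

Line 1 (7006.33, Serar, 1,317 units, £38,864.67):
Base rate for 7006.33 is £7.23/unit.
Duty = 1,317 × £7.23 = £9,521.91.
Line 2 (6628.81, Lorova, 1,261 units, £91,006.37):
Base rate for 6628.81 is 6% + £0.35/unit.
Origin Lorova qualifies under the Ravesta–Lorova agreement and 6628.81 is covered: preferential rate Free applies instead.
The additional-duty order on 6628.81 targets Junovia, not Lorova; it does not apply.
Duty = £91,006.37 × 0% = £0.00.
Line 3 (7855.30, Lorova, 924 m², £42,836.64):
Base rate for 7855.30 is 9.5%.
Origin Lorova qualifies under the Ravesta–Lorova agreement and 7855.30 is covered: preferential rate Free applies instead.
The additional-duty order on 7855.30 targets Junovia, not Lorova; it does not apply.
Duty = £42,836.64 × 0% = £0.00.
Total = £9,521.91 + £0.00 + £0.00 = £9,521.91.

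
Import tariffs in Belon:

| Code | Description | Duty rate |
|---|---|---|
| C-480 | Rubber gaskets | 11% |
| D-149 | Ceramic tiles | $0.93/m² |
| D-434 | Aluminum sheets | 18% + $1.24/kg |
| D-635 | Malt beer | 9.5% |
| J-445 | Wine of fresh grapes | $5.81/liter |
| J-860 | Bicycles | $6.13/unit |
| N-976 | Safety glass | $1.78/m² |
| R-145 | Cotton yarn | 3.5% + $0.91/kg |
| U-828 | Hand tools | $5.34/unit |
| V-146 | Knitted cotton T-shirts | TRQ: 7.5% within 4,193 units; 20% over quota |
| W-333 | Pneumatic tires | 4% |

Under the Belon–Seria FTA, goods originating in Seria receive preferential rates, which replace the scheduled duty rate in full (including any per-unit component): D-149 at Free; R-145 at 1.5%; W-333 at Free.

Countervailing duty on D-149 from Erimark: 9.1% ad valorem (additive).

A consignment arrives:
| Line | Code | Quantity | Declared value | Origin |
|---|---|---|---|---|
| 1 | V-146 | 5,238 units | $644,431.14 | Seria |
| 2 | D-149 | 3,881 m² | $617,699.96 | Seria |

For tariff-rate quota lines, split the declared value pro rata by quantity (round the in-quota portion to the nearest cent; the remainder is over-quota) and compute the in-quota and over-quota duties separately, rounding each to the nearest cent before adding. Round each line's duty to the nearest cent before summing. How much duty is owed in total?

Line 1 (V-146, Seria, 5,238 units, $644,431.14):
Code V-146 is under a tariff-rate quota (threshold 4,193 units). In-quota: 4,193 units at 7.5%; over-quota: 1,045 units at 20%.
Pro-rata value split: in-quota = $644,431.14 × 4,193/5,238 = $515,864.79; over-quota = $644,431.14 − $515,864.79 = $128,566.35.
In-quota duty = $515,864.79 × 7.5% = $38,689.86. Over-quota duty = $128,566.35 × 20% = $25,713.27.
Line duty = $38,689.86 + $25,713.27 = $64,403.13.
Line 2 (D-149, Seria, 3,881 m², $617,699.96):
Base rate for D-149 is $0.93/m².
Origin Seria qualifies under the Belon–Seria agreement and D-149 is covered: preferential rate Free applies instead.
The additional-duty order on D-149 targets Erimark, not Seria; it does not apply.
Duty = $617,699.96 × 0% = $0.00.
Total = $64,403.13 + $0.00 = $64,403.13.

$64,403.13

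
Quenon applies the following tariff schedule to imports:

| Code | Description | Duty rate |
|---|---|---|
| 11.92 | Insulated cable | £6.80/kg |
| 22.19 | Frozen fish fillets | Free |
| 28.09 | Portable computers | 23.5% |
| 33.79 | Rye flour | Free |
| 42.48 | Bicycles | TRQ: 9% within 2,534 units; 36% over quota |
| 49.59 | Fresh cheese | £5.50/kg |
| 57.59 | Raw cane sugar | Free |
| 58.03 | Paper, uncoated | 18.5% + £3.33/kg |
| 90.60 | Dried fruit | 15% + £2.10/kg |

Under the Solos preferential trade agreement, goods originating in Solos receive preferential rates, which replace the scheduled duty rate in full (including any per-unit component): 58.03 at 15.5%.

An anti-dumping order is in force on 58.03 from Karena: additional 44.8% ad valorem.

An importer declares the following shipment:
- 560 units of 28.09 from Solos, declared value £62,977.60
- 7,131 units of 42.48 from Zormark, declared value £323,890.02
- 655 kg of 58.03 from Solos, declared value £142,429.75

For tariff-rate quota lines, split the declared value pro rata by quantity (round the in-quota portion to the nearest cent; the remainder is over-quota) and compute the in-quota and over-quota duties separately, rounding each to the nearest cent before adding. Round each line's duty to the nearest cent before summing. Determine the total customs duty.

Line 1 (28.09, Solos, 560 units, £62,977.60):
Base rate for 28.09 is 23.5%.
Origin Solos is the FTA partner but 28.09 is not on the preference list; base rate stands.
Duty = £62,977.60 × 23.5% = £14,799.74.
Line 2 (42.48, Zormark, 7,131 units, £323,890.02):
Code 42.48 is under a tariff-rate quota (threshold 2,534 units). In-quota: 2,534 units at 9%; over-quota: 4,597 units at 36%.
Pro-rata value split: in-quota = £323,890.02 × 2,534/7,131 = £115,094.28; over-quota = £323,890.02 − £115,094.28 = £208,795.74.
In-quota duty = £115,094.28 × 9% = £10,358.49. Over-quota duty = £208,795.74 × 36% = £75,166.47.
Line duty = £10,358.49 + £75,166.47 = £85,524.96.
Line 3 (58.03, Solos, 655 kg, £142,429.75):
Base rate for 58.03 is 18.5% + £3.33/kg.
Origin Solos qualifies under the Quenon–Solos agreement and 58.03 is covered: preferential rate 15.5% applies instead.
The additional-duty order on 58.03 targets Karena, not Solos; it does not apply.
Duty = £142,429.75 × 15.5% = £22,076.61.
Total = £14,799.74 + £85,524.96 + £22,076.61 = £122,401.31.

£122,401.31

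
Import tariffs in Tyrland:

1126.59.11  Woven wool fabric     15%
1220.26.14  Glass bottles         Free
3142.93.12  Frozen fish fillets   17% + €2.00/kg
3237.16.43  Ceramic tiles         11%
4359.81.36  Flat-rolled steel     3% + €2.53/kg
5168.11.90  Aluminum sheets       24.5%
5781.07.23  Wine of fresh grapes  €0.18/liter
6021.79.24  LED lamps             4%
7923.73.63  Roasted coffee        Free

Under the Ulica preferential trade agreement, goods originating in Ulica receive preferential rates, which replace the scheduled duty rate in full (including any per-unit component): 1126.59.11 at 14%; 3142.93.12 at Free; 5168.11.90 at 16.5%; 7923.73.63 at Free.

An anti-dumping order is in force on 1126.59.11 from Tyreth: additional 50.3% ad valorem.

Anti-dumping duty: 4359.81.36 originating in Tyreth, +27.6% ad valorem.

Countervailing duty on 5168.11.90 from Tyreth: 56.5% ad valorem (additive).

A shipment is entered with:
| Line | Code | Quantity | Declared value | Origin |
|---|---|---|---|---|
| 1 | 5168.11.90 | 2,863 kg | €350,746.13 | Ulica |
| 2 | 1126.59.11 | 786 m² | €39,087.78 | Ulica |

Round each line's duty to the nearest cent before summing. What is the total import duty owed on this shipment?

€63,345.40

Line 1 (5168.11.90, Ulica, 2,863 kg, €350,746.13):
Base rate for 5168.11.90 is 24.5%.
Origin Ulica qualifies under the Tyrland–Ulica agreement and 5168.11.90 is covered: preferential rate 16.5% applies instead.
The additional-duty order on 5168.11.90 targets Tyreth, not Ulica; it does not apply.
Duty = €350,746.13 × 16.5% = €57,873.11.
Line 2 (1126.59.11, Ulica, 786 m², €39,087.78):
Base rate for 1126.59.11 is 15%.
Origin Ulica qualifies under the Tyrland–Ulica agreement and 1126.59.11 is covered: preferential rate 14% applies instead.
The additional-duty order on 1126.59.11 targets Tyreth, not Ulica; it does not apply.
Duty = €39,087.78 × 14% = €5,472.29.
Total = €57,873.11 + €5,472.29 = €63,345.40.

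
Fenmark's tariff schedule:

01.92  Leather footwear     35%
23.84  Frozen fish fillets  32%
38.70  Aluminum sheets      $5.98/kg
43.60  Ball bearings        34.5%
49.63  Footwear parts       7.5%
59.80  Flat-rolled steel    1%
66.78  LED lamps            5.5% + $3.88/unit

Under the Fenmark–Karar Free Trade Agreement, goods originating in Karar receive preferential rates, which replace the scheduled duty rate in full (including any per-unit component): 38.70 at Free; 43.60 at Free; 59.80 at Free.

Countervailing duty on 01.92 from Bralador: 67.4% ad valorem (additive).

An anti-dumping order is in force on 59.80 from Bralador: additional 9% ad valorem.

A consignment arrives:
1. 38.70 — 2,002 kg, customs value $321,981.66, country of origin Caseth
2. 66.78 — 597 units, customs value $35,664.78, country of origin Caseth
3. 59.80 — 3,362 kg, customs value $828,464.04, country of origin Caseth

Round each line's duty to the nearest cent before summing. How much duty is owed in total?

$24,534.52

Line 1 (38.70, Caseth, 2,002 kg, $321,981.66):
Base rate for 38.70 is $5.98/kg.
38.70 has an FTA preferential rate, but origin Caseth is not Karar; base rate stands.
Duty = 2,002 × $5.98 = $11,971.96.
Line 2 (66.78, Caseth, 597 units, $35,664.78):
Base rate for 66.78 is 5.5% + $3.88/unit.
Duty = $35,664.78 × 5.5% + 597 × $3.88 = $4,277.92.
Line 3 (59.80, Caseth, 3,362 kg, $828,464.04):
Base rate for 59.80 is 1%.
59.80 has an FTA preferential rate, but origin Caseth is not Karar; base rate stands.
The additional-duty order on 59.80 targets Bralador, not Caseth; it does not apply.
Duty = $828,464.04 × 1% = $8,284.64.
Total = $11,971.96 + $4,277.92 + $8,284.64 = $24,534.52.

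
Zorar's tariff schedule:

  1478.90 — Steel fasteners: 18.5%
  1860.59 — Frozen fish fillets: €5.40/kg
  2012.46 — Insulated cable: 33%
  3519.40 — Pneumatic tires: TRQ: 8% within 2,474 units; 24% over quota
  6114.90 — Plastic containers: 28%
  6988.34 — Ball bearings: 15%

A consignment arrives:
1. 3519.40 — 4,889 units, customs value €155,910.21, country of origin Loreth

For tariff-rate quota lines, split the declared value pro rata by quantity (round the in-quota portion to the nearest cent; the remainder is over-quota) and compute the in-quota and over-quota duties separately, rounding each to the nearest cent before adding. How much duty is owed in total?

€24,795.11

Line 1 (3519.40, Loreth, 4,889 units, €155,910.21):
Code 3519.40 is under a tariff-rate quota (threshold 2,474 units). In-quota: 2,474 units at 8%; over-quota: 2,415 units at 24%.
Pro-rata value split: in-quota = €155,910.21 × 2,474/4,889 = €78,895.86; over-quota = €155,910.21 − €78,895.86 = €77,014.35.
In-quota duty = €78,895.86 × 8% = €6,311.67. Over-quota duty = €77,014.35 × 24% = €18,483.44.
Line duty = €6,311.67 + €18,483.44 = €24,795.11.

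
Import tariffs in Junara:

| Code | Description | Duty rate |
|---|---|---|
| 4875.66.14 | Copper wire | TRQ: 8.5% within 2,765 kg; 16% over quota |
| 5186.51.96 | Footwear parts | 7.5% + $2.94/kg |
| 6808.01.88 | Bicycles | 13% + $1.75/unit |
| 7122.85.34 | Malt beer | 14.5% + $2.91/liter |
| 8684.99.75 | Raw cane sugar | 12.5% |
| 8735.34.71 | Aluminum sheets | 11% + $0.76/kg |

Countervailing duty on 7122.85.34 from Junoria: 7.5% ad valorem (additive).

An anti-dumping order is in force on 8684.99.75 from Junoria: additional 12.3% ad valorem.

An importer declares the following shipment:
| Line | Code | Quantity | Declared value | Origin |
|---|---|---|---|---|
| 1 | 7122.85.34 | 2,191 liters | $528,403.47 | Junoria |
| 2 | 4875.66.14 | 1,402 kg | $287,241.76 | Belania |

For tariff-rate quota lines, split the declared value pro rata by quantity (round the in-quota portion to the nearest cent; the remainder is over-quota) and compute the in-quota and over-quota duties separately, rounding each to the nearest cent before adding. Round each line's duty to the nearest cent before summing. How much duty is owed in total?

Line 1 (7122.85.34, Junoria, 2,191 liters, $528,403.47):
Base rate for 7122.85.34 is 14.5% + $2.91/liter.
Additional duty on 7122.85.34 from Junoria: +7.5%. Applied ad valorem rate: 14.5% + 7.5% = 22%.
Duty = $528,403.47 × 22% + 2,191 × $2.91 = $122,624.57.
Line 2 (4875.66.14, Belania, 1,402 kg, $287,241.76):
Code 4875.66.14 is under a tariff-rate quota (threshold 2,765 kg). Quantity 1,402 kg is within the quota, so the in-quota rate 8.5% applies to the full value.
Duty = $287,241.76 × 8.5% = $24,415.55.
Total = $122,624.57 + $24,415.55 = $147,040.12.

$147,040.12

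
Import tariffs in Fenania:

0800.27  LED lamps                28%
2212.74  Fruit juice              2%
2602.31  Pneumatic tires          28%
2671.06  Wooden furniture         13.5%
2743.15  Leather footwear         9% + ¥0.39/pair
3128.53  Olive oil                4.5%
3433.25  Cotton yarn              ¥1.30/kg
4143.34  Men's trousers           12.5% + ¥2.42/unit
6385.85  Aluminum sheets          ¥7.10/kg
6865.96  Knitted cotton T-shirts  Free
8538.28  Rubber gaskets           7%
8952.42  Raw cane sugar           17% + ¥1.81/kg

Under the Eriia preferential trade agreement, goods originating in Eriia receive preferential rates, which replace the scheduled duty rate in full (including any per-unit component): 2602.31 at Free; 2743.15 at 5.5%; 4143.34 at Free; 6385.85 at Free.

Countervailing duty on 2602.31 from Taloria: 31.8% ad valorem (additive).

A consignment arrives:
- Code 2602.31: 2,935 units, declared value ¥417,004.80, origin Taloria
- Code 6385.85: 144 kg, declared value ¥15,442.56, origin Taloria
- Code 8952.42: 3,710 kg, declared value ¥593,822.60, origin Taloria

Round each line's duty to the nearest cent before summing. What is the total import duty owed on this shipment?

Line 1 (2602.31, Taloria, 2,935 units, ¥417,004.80):
Base rate for 2602.31 is 28%.
2602.31 has an FTA preferential rate, but origin Taloria is not Eriia; base rate stands.
Additional duty on 2602.31 from Taloria: +31.8%. Applied ad valorem rate: 28% + 31.8% = 59.8%.
Duty = ¥417,004.80 × 59.8% = ¥249,368.87.
Line 2 (6385.85, Taloria, 144 kg, ¥15,442.56):
Base rate for 6385.85 is ¥7.10/kg.
6385.85 has an FTA preferential rate, but origin Taloria is not Eriia; base rate stands.
Duty = 144 × ¥7.10 = ¥1,022.40.
Line 3 (8952.42, Taloria, 3,710 kg, ¥593,822.60):
Base rate for 8952.42 is 17% + ¥1.81/kg.
Duty = ¥593,822.60 × 17% + 3,710 × ¥1.81 = ¥107,664.94.
Total = ¥249,368.87 + ¥1,022.40 + ¥107,664.94 = ¥358,056.21.

¥358,056.21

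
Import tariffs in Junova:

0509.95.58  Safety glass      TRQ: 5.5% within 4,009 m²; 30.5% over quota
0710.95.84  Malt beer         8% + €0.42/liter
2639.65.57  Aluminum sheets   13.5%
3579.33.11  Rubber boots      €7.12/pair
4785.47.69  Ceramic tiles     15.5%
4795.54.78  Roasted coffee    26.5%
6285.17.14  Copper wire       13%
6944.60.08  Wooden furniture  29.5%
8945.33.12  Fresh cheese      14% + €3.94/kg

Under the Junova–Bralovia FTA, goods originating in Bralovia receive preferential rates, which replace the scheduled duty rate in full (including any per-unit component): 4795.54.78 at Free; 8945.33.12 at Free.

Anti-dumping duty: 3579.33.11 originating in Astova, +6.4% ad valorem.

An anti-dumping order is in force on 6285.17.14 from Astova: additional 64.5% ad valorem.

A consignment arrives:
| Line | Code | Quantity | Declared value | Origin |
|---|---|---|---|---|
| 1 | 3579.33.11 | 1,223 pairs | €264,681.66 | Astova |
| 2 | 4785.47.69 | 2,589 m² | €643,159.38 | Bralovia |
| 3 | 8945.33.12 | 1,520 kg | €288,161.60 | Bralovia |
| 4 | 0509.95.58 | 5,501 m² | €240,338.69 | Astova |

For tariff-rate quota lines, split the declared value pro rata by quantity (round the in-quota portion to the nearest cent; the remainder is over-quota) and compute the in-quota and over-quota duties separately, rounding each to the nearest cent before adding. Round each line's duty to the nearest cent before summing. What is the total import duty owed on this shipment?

Line 1 (3579.33.11, Astova, 1,223 pairs, €264,681.66):
Base rate for 3579.33.11 is €7.12/pair.
Additional duty on 3579.33.11 from Astova: +6.4% ad valorem. Applied ad valorem rate = 6.4%.
Duty = €264,681.66 × 6.4% + 1,223 × €7.12 = €25,647.39.
Line 2 (4785.47.69, Bralovia, 2,589 m², €643,159.38):
Base rate for 4785.47.69 is 15.5%.
Origin Bralovia is the FTA partner but 4785.47.69 is not on the preference list; base rate stands.
Duty = €643,159.38 × 15.5% = €99,689.70.
Line 3 (8945.33.12, Bralovia, 1,520 kg, €288,161.60):
Base rate for 8945.33.12 is 14% + €3.94/kg.
Origin Bralovia qualifies under the Junova–Bralovia agreement and 8945.33.12 is covered: preferential rate Free applies instead.
Duty = €288,161.60 × 0% = €0.00.
Line 4 (0509.95.58, Astova, 5,501 m², €240,338.69):
Code 0509.95.58 is under a tariff-rate quota (threshold 4,009 m²). In-quota: 4,009 m² at 5.5%; over-quota: 1,492 m² at 30.5%.
Pro-rata value split: in-quota = €240,338.69 × 4,009/5,501 = €175,153.21; over-quota = €240,338.69 − €175,153.21 = €65,185.48.
In-quota duty = €175,153.21 × 5.5% = €9,633.43. Over-quota duty = €65,185.48 × 30.5% = €19,881.57.
Line duty = €9,633.43 + €19,881.57 = €29,515.00.
Total = €25,647.39 + €99,689.70 + €0.00 + €29,515.00 = €154,852.09.

€154,852.09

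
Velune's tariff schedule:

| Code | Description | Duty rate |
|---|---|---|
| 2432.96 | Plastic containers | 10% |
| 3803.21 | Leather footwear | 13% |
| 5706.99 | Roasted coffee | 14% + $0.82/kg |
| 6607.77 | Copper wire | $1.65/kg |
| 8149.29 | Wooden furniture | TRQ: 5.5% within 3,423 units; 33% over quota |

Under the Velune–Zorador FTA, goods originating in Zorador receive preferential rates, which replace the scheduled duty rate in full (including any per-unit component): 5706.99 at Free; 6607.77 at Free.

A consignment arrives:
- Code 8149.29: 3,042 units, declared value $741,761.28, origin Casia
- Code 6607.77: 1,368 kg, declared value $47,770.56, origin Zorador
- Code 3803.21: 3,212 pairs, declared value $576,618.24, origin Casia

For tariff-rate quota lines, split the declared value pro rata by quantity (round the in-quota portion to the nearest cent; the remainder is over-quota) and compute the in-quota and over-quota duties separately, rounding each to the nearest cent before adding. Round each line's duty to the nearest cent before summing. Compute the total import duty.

$115,757.24

Line 1 (8149.29, Casia, 3,042 units, $741,761.28):
Code 8149.29 is under a tariff-rate quota (threshold 3,423 units). Quantity 3,042 units is within the quota, so the in-quota rate 5.5% applies to the full value.
Duty = $741,761.28 × 5.5% = $40,796.87.
Line 2 (6607.77, Zorador, 1,368 kg, $47,770.56):
Base rate for 6607.77 is $1.65/kg.
Origin Zorador qualifies under the Velune–Zorador agreement and 6607.77 is covered: preferential rate Free applies instead.
Duty = $47,770.56 × 0% = $0.00.
Line 3 (3803.21, Casia, 3,212 pairs, $576,618.24):
Base rate for 3803.21 is 13%.
Duty = $576,618.24 × 13% = $74,960.37.
Total = $40,796.87 + $0.00 + $74,960.37 = $115,757.24.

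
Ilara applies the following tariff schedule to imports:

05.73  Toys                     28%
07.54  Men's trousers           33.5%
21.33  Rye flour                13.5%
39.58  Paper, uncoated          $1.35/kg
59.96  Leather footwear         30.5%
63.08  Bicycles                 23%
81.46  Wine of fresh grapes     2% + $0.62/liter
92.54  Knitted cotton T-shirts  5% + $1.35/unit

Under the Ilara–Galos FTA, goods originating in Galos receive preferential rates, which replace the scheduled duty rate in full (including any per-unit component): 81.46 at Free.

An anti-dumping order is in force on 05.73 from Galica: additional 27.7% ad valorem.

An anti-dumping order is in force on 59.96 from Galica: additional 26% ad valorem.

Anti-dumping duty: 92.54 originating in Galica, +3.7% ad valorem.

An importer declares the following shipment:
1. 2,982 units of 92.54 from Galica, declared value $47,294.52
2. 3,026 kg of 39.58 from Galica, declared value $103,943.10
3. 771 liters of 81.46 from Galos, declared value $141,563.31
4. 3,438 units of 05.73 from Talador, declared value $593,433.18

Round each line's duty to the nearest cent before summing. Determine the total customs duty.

Line 1 (92.54, Galica, 2,982 units, $47,294.52):
Base rate for 92.54 is 5% + $1.35/unit.
Additional duty on 92.54 from Galica: +3.7%. Applied ad valorem rate: 5% + 3.7% = 8.7%.
Duty = $47,294.52 × 8.7% + 2,982 × $1.35 = $8,140.32.
Line 2 (39.58, Galica, 3,026 kg, $103,943.10):
Base rate for 39.58 is $1.35/kg.
Duty = 3,026 × $1.35 = $4,085.10.
Line 3 (81.46, Galos, 771 liters, $141,563.31):
Base rate for 81.46 is 2% + $0.62/liter.
Origin Galos qualifies under the Ilara–Galos agreement and 81.46 is covered: preferential rate Free applies instead.
Duty = $141,563.31 × 0% = $0.00.
Line 4 (05.73, Talador, 3,438 units, $593,433.18):
Base rate for 05.73 is 28%.
The additional-duty order on 05.73 targets Galica, not Talador; it does not apply.
Duty = $593,433.18 × 28% = $166,161.29.
Total = $8,140.32 + $4,085.10 + $0.00 + $166,161.29 = $178,386.71.

$178,386.71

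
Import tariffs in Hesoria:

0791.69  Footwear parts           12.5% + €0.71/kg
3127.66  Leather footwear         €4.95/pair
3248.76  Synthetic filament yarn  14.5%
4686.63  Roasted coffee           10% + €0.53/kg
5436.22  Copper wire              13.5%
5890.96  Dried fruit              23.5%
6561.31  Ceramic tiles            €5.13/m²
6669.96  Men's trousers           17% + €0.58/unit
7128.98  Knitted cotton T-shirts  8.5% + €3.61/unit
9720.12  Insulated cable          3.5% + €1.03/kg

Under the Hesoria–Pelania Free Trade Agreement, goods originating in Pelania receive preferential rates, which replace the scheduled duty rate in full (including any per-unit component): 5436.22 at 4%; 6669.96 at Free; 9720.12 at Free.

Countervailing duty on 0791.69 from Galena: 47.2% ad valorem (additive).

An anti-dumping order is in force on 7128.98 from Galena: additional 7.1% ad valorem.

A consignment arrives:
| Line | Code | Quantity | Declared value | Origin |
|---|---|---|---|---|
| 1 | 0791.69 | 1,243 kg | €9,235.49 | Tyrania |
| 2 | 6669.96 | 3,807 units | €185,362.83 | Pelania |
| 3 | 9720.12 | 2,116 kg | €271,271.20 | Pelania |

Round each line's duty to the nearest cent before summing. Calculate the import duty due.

Line 1 (0791.69, Tyrania, 1,243 kg, €9,235.49):
Base rate for 0791.69 is 12.5% + €0.71/kg.
The additional-duty order on 0791.69 targets Galena, not Tyrania; it does not apply.
Duty = €9,235.49 × 12.5% + 1,243 × €0.71 = €2,036.97.
Line 2 (6669.96, Pelania, 3,807 units, €185,362.83):
Base rate for 6669.96 is 17% + €0.58/unit.
Origin Pelania qualifies under the Hesoria–Pelania agreement and 6669.96 is covered: preferential rate Free applies instead.
Duty = €185,362.83 × 0% = €0.00.
Line 3 (9720.12, Pelania, 2,116 kg, €271,271.20):
Base rate for 9720.12 is 3.5% + €1.03/kg.
Origin Pelania qualifies under the Hesoria–Pelania agreement and 9720.12 is covered: preferential rate Free applies instead.
Duty = €271,271.20 × 0% = €0.00.
Total = €2,036.97 + €0.00 + €0.00 = €2,036.97.

€2,036.97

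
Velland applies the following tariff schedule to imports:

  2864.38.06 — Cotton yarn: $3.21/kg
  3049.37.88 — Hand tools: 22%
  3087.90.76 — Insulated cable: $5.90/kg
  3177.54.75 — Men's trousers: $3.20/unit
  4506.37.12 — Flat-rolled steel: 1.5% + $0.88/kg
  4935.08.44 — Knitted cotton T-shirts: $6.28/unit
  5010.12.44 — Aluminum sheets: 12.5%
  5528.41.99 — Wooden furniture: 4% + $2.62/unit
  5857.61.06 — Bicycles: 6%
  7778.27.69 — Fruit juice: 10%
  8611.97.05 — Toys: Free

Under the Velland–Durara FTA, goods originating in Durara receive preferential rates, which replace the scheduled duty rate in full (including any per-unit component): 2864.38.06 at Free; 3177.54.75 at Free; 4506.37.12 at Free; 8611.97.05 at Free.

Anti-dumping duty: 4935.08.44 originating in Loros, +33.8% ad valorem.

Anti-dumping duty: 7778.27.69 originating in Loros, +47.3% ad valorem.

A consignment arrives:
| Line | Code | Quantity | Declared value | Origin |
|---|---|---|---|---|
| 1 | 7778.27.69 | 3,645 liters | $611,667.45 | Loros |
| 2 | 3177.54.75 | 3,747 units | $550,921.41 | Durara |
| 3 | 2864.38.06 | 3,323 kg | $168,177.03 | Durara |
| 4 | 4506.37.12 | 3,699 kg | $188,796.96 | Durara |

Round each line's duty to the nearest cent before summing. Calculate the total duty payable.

$350,485.45

Line 1 (7778.27.69, Loros, 3,645 liters, $611,667.45):
Base rate for 7778.27.69 is 10%.
Additional duty on 7778.27.69 from Loros: +47.3%. Applied ad valorem rate: 10% + 47.3% = 57.3%.
Duty = $611,667.45 × 57.3% = $350,485.45.
Line 2 (3177.54.75, Durara, 3,747 units, $550,921.41):
Base rate for 3177.54.75 is $3.20/unit.
Origin Durara qualifies under the Velland–Durara agreement and 3177.54.75 is covered: preferential rate Free applies instead.
Duty = $550,921.41 × 0% = $0.00.
Line 3 (2864.38.06, Durara, 3,323 kg, $168,177.03):
Base rate for 2864.38.06 is $3.21/kg.
Origin Durara qualifies under the Velland–Durara agreement and 2864.38.06 is covered: preferential rate Free applies instead.
Duty = $168,177.03 × 0% = $0.00.
Line 4 (4506.37.12, Durara, 3,699 kg, $188,796.96):
Base rate for 4506.37.12 is 1.5% + $0.88/kg.
Origin Durara qualifies under the Velland–Durara agreement and 4506.37.12 is covered: preferential rate Free applies instead.
Duty = $188,796.96 × 0% = $0.00.
Total = $350,485.45 + $0.00 + $0.00 + $0.00 = $350,485.45.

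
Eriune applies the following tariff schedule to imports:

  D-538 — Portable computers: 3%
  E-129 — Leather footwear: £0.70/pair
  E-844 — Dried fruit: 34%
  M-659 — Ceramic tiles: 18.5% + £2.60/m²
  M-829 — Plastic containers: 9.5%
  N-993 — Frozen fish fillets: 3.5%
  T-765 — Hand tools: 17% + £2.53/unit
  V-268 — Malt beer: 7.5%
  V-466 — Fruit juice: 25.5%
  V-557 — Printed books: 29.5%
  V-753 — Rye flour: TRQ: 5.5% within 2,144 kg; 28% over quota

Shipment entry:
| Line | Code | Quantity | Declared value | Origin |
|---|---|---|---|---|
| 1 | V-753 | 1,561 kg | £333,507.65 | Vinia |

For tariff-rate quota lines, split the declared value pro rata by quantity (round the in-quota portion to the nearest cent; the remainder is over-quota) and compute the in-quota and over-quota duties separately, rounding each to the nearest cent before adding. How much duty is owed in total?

£18,342.92

Line 1 (V-753, Vinia, 1,561 kg, £333,507.65):
Code V-753 is under a tariff-rate quota (threshold 2,144 kg). Quantity 1,561 kg is within the quota, so the in-quota rate 5.5% applies to the full value.
Duty = £333,507.65 × 5.5% = £18,342.92.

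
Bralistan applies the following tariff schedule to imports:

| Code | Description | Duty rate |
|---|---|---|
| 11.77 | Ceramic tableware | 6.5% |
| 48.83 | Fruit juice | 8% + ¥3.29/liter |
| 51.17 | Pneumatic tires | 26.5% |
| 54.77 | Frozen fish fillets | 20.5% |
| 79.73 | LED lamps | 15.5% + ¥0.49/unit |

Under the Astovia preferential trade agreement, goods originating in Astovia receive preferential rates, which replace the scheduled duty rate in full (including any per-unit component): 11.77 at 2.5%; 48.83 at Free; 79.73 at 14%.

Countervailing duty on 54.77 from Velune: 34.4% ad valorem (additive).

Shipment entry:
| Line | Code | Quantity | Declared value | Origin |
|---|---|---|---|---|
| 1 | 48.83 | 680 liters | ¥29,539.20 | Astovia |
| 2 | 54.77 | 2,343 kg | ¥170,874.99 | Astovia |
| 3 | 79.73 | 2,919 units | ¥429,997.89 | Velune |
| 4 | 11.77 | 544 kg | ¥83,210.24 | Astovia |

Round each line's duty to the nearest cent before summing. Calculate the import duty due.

¥105,189.61

Line 1 (48.83, Astovia, 680 liters, ¥29,539.20):
Base rate for 48.83 is 8% + ¥3.29/liter.
Origin Astovia qualifies under the Bralistan–Astovia agreement and 48.83 is covered: preferential rate Free applies instead.
Duty = ¥29,539.20 × 0% = ¥0.00.
Line 2 (54.77, Astovia, 2,343 kg, ¥170,874.99):
Base rate for 54.77 is 20.5%.
Origin Astovia is the FTA partner but 54.77 is not on the preference list; base rate stands.
The additional-duty order on 54.77 targets Velune, not Astovia; it does not apply.
Duty = ¥170,874.99 × 20.5% = ¥35,029.37.
Line 3 (79.73, Velune, 2,919 units, ¥429,997.89):
Base rate for 79.73 is 15.5% + ¥0.49/unit.
79.73 has an FTA preferential rate, but origin Velune is not Astovia; base rate stands.
Duty = ¥429,997.89 × 15.5% + 2,919 × ¥0.49 = ¥68,079.98.
Line 4 (11.77, Astovia, 544 kg, ¥83,210.24):
Base rate for 11.77 is 6.5%.
Origin Astovia qualifies under the Bralistan–Astovia agreement and 11.77 is covered: preferential rate 2.5% applies instead.
Duty = ¥83,210.24 × 2.5% = ¥2,080.26.
Total = ¥0.00 + ¥35,029.37 + ¥68,079.98 + ¥2,080.26 = ¥105,189.61.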